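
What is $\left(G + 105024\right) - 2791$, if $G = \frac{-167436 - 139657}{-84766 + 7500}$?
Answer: $\frac{7899442071}{77266} \approx 1.0224 \cdot 10^{5}$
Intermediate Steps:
$G = \frac{307093}{77266}$ ($G = - \frac{307093}{-77266} = \left(-307093\right) \left(- \frac{1}{77266}\right) = \frac{307093}{77266} \approx 3.9745$)
$\left(G + 105024\right) - 2791 = \left(\frac{307093}{77266} + 105024\right) - 2791 = \frac{8115091477}{77266} - 2791 = \frac{7899442071}{77266}$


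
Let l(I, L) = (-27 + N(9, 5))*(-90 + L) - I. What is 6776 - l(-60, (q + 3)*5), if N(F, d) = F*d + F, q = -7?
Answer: 9686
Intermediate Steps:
N(F, d) = F + F*d
l(I, L) = -2430 - I + 27*L (l(I, L) = (-27 + 9*(1 + 5))*(-90 + L) - I = (-27 + 9*6)*(-90 + L) - I = (-27 + 54)*(-90 + L) - I = 27*(-90 + L) - I = (-2430 + 27*L) - I = -2430 - I + 27*L)
6776 - l(-60, (q + 3)*5) = 6776 - (-2430 - 1*(-60) + 27*((-7 + 3)*5)) = 6776 - (-2430 + 60 + 27*(-4*5)) = 6776 - (-2430 + 60 + 27*(-20)) = 6776 - (-2430 + 60 - 540) = 6776 - 1*(-2910) = 6776 + 2910 = 9686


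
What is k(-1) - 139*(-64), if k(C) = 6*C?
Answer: 8890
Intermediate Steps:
k(-1) - 139*(-64) = 6*(-1) - 139*(-64) = -6 + 8896 = 8890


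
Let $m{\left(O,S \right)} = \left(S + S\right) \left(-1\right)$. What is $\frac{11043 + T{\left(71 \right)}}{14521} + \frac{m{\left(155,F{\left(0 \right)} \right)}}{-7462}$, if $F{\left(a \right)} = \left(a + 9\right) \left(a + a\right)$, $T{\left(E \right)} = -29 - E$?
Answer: $\frac{10943}{14521} \approx 0.7536$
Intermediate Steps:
$F{\left(a \right)} = 2 a \left(9 + a\right)$ ($F{\left(a \right)} = \left(9 + a\right) 2 a = 2 a \left(9 + a\right)$)
$m{\left(O,S \right)} = - 2 S$ ($m{\left(O,S \right)} = 2 S \left(-1\right) = - 2 S$)
$\frac{11043 + T{\left(71 \right)}}{14521} + \frac{m{\left(155,F{\left(0 \right)} \right)}}{-7462} = \frac{11043 - 100}{14521} + \frac{\left(-2\right) 2 \cdot 0 \left(9 + 0\right)}{-7462} = \left(11043 - 100\right) \frac{1}{14521} + - 2 \cdot 2 \cdot 0 \cdot 9 \left(- \frac{1}{7462}\right) = \left(11043 - 100\right) \frac{1}{14521} + \left(-2\right) 0 \left(- \frac{1}{7462}\right) = 10943 \cdot \frac{1}{14521} + 0 \left(- \frac{1}{7462}\right) = \frac{10943}{14521} + 0 = \frac{10943}{14521}$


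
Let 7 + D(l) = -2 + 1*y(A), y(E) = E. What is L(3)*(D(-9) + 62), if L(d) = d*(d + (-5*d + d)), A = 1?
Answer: -1458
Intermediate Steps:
D(l) = -8 (D(l) = -7 + (-2 + 1*1) = -7 + (-2 + 1) = -7 - 1 = -8)
L(d) = -3*d² (L(d) = d*(d - 4*d) = d*(-3*d) = -3*d²)
L(3)*(D(-9) + 62) = (-3*3²)*(-8 + 62) = -3*9*54 = -27*54 = -1458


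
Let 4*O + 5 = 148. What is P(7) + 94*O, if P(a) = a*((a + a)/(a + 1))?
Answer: 13491/4 ≈ 3372.8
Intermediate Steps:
O = 143/4 (O = -5/4 + (¼)*148 = -5/4 + 37 = 143/4 ≈ 35.750)
P(a) = 2*a²/(1 + a) (P(a) = a*((2*a)/(1 + a)) = a*(2*a/(1 + a)) = 2*a²/(1 + a))
P(7) + 94*O = 2*7²/(1 + 7) + 94*(143/4) = 2*49/8 + 6721/2 = 2*49*(⅛) + 6721/2 = 49/4 + 6721/2 = 13491/4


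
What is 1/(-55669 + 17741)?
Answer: -1/37928 ≈ -2.6366e-5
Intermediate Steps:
1/(-55669 + 17741) = 1/(-37928) = -1/37928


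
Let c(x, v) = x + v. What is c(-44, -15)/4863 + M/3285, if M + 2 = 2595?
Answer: 4138648/5324985 ≈ 0.77721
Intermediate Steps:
M = 2593 (M = -2 + 2595 = 2593)
c(x, v) = v + x
c(-44, -15)/4863 + M/3285 = (-15 - 44)/4863 + 2593/3285 = -59*1/4863 + 2593*(1/3285) = -59/4863 + 2593/3285 = 4138648/5324985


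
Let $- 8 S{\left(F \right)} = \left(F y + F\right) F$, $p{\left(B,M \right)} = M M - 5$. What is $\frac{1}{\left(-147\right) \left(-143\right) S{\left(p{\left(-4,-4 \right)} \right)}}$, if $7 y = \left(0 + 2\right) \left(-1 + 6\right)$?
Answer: $- \frac{8}{6177171} \approx -1.2951 \cdot 10^{-6}$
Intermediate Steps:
$p{\left(B,M \right)} = -5 + M^{2}$ ($p{\left(B,M \right)} = M^{2} - 5 = -5 + M^{2}$)
$y = \frac{10}{7}$ ($y = \frac{\left(0 + 2\right) \left(-1 + 6\right)}{7} = \frac{2 \cdot 5}{7} = \frac{1}{7} \cdot 10 = \frac{10}{7} \approx 1.4286$)
$S{\left(F \right)} = - \frac{17 F^{2}}{56}$ ($S{\left(F \right)} = - \frac{\left(F \frac{10}{7} + F\right) F}{8} = - \frac{\left(\frac{10 F}{7} + F\right) F}{8} = - \frac{\frac{17 F}{7} F}{8} = - \frac{\frac{17}{7} F^{2}}{8} = - \frac{17 F^{2}}{56}$)
$\frac{1}{\left(-147\right) \left(-143\right) S{\left(p{\left(-4,-4 \right)} \right)}} = \frac{1}{\left(-147\right) \left(-143\right) \left(- \frac{17 \left(-5 + \left(-4\right)^{2}\right)^{2}}{56}\right)} = \frac{1}{21021 \left(- \frac{17 \left(-5 + 16\right)^{2}}{56}\right)} = \frac{1}{21021 \left(- \frac{17 \cdot 11^{2}}{56}\right)} = \frac{1}{21021 \left(\left(- \frac{17}{56}\right) 121\right)} = \frac{1}{21021 \left(- \frac{2057}{56}\right)} = \frac{1}{- \frac{6177171}{8}} = - \frac{8}{6177171}$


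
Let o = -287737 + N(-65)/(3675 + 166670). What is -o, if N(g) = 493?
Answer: 49014558772/170345 ≈ 2.8774e+5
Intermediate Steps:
o = -49014558772/170345 (o = -287737 + 493/(3675 + 166670) = -287737 + 493/170345 = -49014558772/170345 ≈ -2.8774e+5)
-o = -1*(-49014558772/170345) = 49014558772/170345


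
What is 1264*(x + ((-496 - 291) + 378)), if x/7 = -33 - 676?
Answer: -6790208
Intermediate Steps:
x = -4963 (x = 7*(-33 - 676) = 7*(-709) = -4963)
1264*(x + ((-496 - 291) + 378)) = 1264*(-4963 + ((-496 - 291) + 378)) = 1264*(-4963 + (-787 + 378)) = 1264*(-4963 - 409) = 1264*(-5372) = -6790208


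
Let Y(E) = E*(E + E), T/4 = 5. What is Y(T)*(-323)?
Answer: -258400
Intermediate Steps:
T = 20 (T = 4*5 = 20)
Y(E) = 2*E² (Y(E) = E*(2*E) = 2*E²)
Y(T)*(-323) = (2*20²)*(-323) = (2*400)*(-323) = 800*(-323) = -258400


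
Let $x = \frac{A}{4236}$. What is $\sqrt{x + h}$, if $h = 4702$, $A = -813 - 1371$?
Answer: $\frac{2 \sqrt{146461818}}{353} \approx 68.567$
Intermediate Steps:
$A = -2184$ ($A = -813 - 1371 = -2184$)
$x = - \frac{182}{353}$ ($x = - \frac{2184}{4236} = \left(-2184\right) \frac{1}{4236} = - \frac{182}{353} \approx -0.51558$)
$\sqrt{x + h} = \sqrt{- \frac{182}{353} + 4702} = \sqrt{\frac{1659624}{353}} = \frac{2 \sqrt{146461818}}{353}$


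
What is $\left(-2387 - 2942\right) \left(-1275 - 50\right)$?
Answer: $7060925$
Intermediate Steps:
$\left(-2387 - 2942\right) \left(-1275 - 50\right) = \left(-5329\right) \left(-1325\right) = 7060925$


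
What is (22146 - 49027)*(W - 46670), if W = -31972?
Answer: 2113975602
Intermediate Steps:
(22146 - 49027)*(W - 46670) = (22146 - 49027)*(-31972 - 46670) = -26881*(-78642) = 2113975602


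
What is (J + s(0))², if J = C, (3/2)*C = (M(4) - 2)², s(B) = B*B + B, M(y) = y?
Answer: 64/9 ≈ 7.1111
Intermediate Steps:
s(B) = B + B² (s(B) = B² + B = B + B²)
C = 8/3 (C = 2*(4 - 2)²/3 = (⅔)*2² = (⅔)*4 = 8/3 ≈ 2.6667)
J = 8/3 ≈ 2.6667
(J + s(0))² = (8/3 + 0*(1 + 0))² = (8/3 + 0*1)² = (8/3 + 0)² = (8/3)² = 64/9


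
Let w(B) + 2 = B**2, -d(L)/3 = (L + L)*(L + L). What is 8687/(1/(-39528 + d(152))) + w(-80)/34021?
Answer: -93620114296954/34021 ≈ -2.7518e+9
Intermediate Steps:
d(L) = -12*L**2 (d(L) = -3*(L + L)*(L + L) = -3*2*L*2*L = -12*L**2)
w(B) = -2 + B**2
8687/(1/(-39528 + d(152))) + w(-80)/34021 = 8687/(1/(-39528 - 12*152**2)) + (-2 + (-80)**2)/34021 = 8687/(1/(-39528 - 12*23104)) + (-2 + 6400)*(1/34021) = 8687/(1/(-39528 - 277248)) + 6398*(1/34021) = 8687/(1/(-316776)) + 6398/34021 = 8687/(-1/316776) + 6398/34021 = 8687*(-316776) + 6398/34021 = -2751833112 + 6398/34021 = -93620114296954/34021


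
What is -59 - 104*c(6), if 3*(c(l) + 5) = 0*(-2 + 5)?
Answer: 461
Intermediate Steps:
c(l) = -5 (c(l) = -5 + (0*(-2 + 5))/3 = -5 + (0*3)/3 = -5 + (⅓)*0 = -5 + 0 = -5)
-59 - 104*c(6) = -59 - 104*(-5) = -59 + 520 = 461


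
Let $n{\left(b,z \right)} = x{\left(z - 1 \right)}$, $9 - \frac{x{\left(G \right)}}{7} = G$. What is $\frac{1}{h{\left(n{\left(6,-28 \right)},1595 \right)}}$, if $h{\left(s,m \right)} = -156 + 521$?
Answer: $\frac{1}{365} \approx 0.0027397$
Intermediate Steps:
$x{\left(G \right)} = 63 - 7 G$
$n{\left(b,z \right)} = 70 - 7 z$ ($n{\left(b,z \right)} = 63 - 7 \left(z - 1\right) = 63 - 7 \left(-1 + z\right) = 63 - \left(-7 + 7 z\right) = 70 - 7 z$)
$h{\left(s,m \right)} = 365$
$\frac{1}{h{\left(n{\left(6,-28 \right)},1595 \right)}} = \frac{1}{365}$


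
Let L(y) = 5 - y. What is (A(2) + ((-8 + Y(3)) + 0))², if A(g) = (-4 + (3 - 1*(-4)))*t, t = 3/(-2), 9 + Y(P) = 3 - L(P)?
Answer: 1681/4 ≈ 420.25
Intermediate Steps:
Y(P) = -11 + P (Y(P) = -9 + (3 - (5 - P)) = -9 + (3 + (-5 + P)) = -9 + (-2 + P) = -11 + P)
t = -3/2 (t = 3*(-½) = -3/2 ≈ -1.5000)
A(g) = -9/2 (A(g) = (-4 + (3 - 1*(-4)))*(-3/2) = (-4 + (3 + 4))*(-3/2) = (-4 + 7)*(-3/2) = 3*(-3/2) = -9/2)
(A(2) + ((-8 + Y(3)) + 0))² = (-9/2 + ((-8 + (-11 + 3)) + 0))² = (-9/2 + ((-8 - 8) + 0))² = (-9/2 + (-16 + 0))² = (-9/2 - 16)² = (-41/2)² = 1681/4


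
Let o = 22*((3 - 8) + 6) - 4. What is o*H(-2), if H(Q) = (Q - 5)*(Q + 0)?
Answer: 252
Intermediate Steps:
o = 18 (o = 22*(-5 + 6) - 4 = 22*1 - 4 = 22 - 4 = 18)
H(Q) = Q*(-5 + Q) (H(Q) = (-5 + Q)*Q = Q*(-5 + Q))
o*H(-2) = 18*(-2*(-5 - 2)) = 18*(-2*(-7)) = 18*14 = 252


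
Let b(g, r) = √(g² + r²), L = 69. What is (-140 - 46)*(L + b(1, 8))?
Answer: -12834 - 186*√65 ≈ -14334.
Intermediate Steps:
(-140 - 46)*(L + b(1, 8)) = (-140 - 46)*(69 + √(1² + 8²)) = -186*(69 + √(1 + 64)) = -186*(69 + √65) = -12834 - 186*√65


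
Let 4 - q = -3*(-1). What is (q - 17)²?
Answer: 256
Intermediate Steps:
q = 1 (q = 4 - (-3)*(-1) = 4 - 1*3 = 4 - 3 = 1)
(q - 17)² = (1 - 17)² = (-16)² = 256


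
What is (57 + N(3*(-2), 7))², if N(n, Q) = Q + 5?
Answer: 4761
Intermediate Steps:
N(n, Q) = 5 + Q
(57 + N(3*(-2), 7))² = (57 + (5 + 7))² = (57 + 12)² = 69² = 4761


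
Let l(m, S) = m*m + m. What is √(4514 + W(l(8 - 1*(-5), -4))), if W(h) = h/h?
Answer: √4515 ≈ 67.194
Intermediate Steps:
l(m, S) = m + m² (l(m, S) = m² + m = m + m²)
W(h) = 1
√(4514 + W(l(8 - 1*(-5), -4))) = √(4514 + 1) = √4515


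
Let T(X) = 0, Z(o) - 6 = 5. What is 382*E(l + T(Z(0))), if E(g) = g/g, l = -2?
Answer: 382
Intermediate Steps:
Z(o) = 11 (Z(o) = 6 + 5 = 11)
E(g) = 1
382*E(l + T(Z(0))) = 382*1 = 382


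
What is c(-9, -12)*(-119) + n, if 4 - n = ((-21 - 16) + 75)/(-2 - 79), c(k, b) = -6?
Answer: 58196/81 ≈ 718.47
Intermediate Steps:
n = 362/81 (n = 4 - ((-21 - 16) + 75)/(-2 - 79) = 4 - (-37 + 75)/(-81) = 4 - 38*(-1)/81 = 4 - 1*(-38/81) = 4 + 38/81 = 362/81 ≈ 4.4691)
c(-9, -12)*(-119) + n = -6*(-119) + 362/81 = 714 + 362/81 = 58196/81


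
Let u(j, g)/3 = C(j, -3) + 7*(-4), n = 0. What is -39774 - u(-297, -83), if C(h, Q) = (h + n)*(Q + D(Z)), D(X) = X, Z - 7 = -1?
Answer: -37017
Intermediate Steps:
Z = 6 (Z = 7 - 1 = 6)
C(h, Q) = h*(6 + Q) (C(h, Q) = (h + 0)*(Q + 6) = h*(6 + Q))
u(j, g) = -84 + 9*j (u(j, g) = 3*(j*(6 - 3) + 7*(-4)) = 3*(j*3 - 28) = 3*(3*j - 28) = 3*(-28 + 3*j) = -84 + 9*j)
-39774 - u(-297, -83) = -39774 - (-84 + 9*(-297)) = -39774 - (-84 - 2673) = -39774 - 1*(-2757) = -39774 + 2757 = -37017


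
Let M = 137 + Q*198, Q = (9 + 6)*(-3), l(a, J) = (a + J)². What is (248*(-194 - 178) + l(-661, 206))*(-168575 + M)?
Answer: -20354052612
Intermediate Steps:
l(a, J) = (J + a)²
Q = -45 (Q = 15*(-3) = -45)
M = -8773 (M = 137 - 45*198 = 137 - 8910 = -8773)
(248*(-194 - 178) + l(-661, 206))*(-168575 + M) = (248*(-194 - 178) + (206 - 661)²)*(-168575 - 8773) = (248*(-372) + (-455)²)*(-177348) = (-92256 + 207025)*(-177348) = 114769*(-177348) = -20354052612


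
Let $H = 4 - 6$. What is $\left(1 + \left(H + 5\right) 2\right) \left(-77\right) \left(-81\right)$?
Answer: $43659$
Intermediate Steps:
$H = -2$ ($H = 4 - 6 = -2$)
$\left(1 + \left(H + 5\right) 2\right) \left(-77\right) \left(-81\right) = \left(1 + \left(-2 + 5\right) 2\right) \left(-77\right) \left(-81\right) = \left(1 + 3 \cdot 2\right) \left(-77\right) \left(-81\right) = \left(1 + 6\right) \left(-77\right) \left(-81\right) = 7 \left(-77\right) \left(-81\right) = \left(-539\right) \left(-81\right) = 43659$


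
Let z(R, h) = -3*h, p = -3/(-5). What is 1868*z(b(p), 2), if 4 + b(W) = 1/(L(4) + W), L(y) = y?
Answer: -11208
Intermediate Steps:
p = 3/5 (p = -3*(-1/5) = 3/5 ≈ 0.60000)
b(W) = -4 + 1/(4 + W)
1868*z(b(p), 2) = 1868*(-3*2) = 1868*(-6) = -11208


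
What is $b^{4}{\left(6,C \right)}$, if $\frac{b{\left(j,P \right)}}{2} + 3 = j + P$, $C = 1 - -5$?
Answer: $104976$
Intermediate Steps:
$C = 6$ ($C = 1 + 5 = 6$)
$b{\left(j,P \right)} = -6 + 2 P + 2 j$ ($b{\left(j,P \right)} = -6 + 2 \left(j + P\right) = -6 + 2 \left(P + j\right) = -6 + \left(2 P + 2 j\right) = -6 + 2 P + 2 j$)
$b^{4}{\left(6,C \right)} = \left(-6 + 2 \cdot 6 + 2 \cdot 6\right)^{4} = \left(-6 + 12 + 12\right)^{4} = 18^{4} = 104976$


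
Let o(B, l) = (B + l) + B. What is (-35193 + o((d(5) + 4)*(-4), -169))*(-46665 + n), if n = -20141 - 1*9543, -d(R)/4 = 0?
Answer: 2702296506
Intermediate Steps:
d(R) = 0 (d(R) = -4*0 = 0)
n = -29684 (n = -20141 - 9543 = -29684)
o(B, l) = l + 2*B
(-35193 + o((d(5) + 4)*(-4), -169))*(-46665 + n) = (-35193 + (-169 + 2*((0 + 4)*(-4))))*(-46665 - 29684) = (-35193 + (-169 + 2*(4*(-4))))*(-76349) = (-35193 + (-169 + 2*(-16)))*(-76349) = (-35193 + (-169 - 32))*(-76349) = (-35193 - 201)*(-76349) = -35394*(-76349) = 2702296506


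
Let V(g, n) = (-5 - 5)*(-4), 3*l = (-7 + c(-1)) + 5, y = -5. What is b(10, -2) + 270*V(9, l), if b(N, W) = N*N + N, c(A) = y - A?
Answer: 10910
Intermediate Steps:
c(A) = -5 - A
l = -2 (l = ((-7 + (-5 - 1*(-1))) + 5)/3 = ((-7 + (-5 + 1)) + 5)/3 = ((-7 - 4) + 5)/3 = (-11 + 5)/3 = (⅓)*(-6) = -2)
b(N, W) = N + N² (b(N, W) = N² + N = N + N²)
V(g, n) = 40 (V(g, n) = -10*(-4) = 40)
b(10, -2) + 270*V(9, l) = 10*(1 + 10) + 270*40 = 10*11 + 10800 = 110 + 10800 = 10910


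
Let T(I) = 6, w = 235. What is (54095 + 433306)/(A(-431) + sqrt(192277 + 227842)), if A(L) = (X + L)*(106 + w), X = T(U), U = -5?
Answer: -70636589925/21002835506 - 487401*sqrt(420119)/21002835506 ≈ -3.3782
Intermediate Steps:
X = 6
A(L) = 2046 + 341*L (A(L) = (6 + L)*(106 + 235) = (6 + L)*341 = 2046 + 341*L)
(54095 + 433306)/(A(-431) + sqrt(192277 + 227842)) = (54095 + 433306)/((2046 + 341*(-431)) + sqrt(192277 + 227842)) = 487401/((2046 - 146971) + sqrt(420119)) = 487401/(-144925 + sqrt(420119))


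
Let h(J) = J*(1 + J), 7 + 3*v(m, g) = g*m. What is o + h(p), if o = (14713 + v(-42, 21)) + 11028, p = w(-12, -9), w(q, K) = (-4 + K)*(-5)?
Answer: 89204/3 ≈ 29735.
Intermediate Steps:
w(q, K) = 20 - 5*K
v(m, g) = -7/3 + g*m/3 (v(m, g) = -7/3 + (g*m)/3 = -7/3 + g*m/3)
p = 65 (p = 20 - 5*(-9) = 20 + 45 = 65)
o = 76334/3 (o = (14713 + (-7/3 + (⅓)*21*(-42))) + 11028 = (14713 + (-7/3 - 294)) + 11028 = (14713 - 889/3) + 11028 = 43250/3 + 11028 = 76334/3 ≈ 25445.)
o + h(p) = 76334/3 + 65*(1 + 65) = 76334/3 + 65*66 = 76334/3 + 4290 = 89204/3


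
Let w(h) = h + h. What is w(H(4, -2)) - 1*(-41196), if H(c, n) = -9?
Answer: 41178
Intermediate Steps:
w(h) = 2*h
w(H(4, -2)) - 1*(-41196) = 2*(-9) - 1*(-41196) = -18 + 41196 = 41178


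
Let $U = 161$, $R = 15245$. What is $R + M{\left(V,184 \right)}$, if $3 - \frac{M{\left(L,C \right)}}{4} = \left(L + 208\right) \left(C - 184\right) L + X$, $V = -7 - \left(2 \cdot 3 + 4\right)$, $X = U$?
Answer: $14613$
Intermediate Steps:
$X = 161$
$V = -17$ ($V = -7 - \left(6 + 4\right) = -7 - 10 = -17$)
$M{\left(L,C \right)} = -632 - 4 L \left(-184 + C\right) \left(208 + L\right)$ ($M{\left(L,C \right)} = 12 - 4 \left(\left(L + 208\right) \left(C - 184\right) L + 161\right) = 12 - 4 \left(\left(208 + L\right) \left(-184 + C\right) L + 161\right) = 12 - 4 \left(\left(-184 + C\right) \left(208 + L\right) L + 161\right) = 12 - 4 \left(L \left(-184 + C\right) \left(208 + L\right) + 161\right) = 12 - 4 \left(161 + L \left(-184 + C\right) \left(208 + L\right)\right) = 12 - \left(644 + 4 L \left(-184 + C\right) \left(208 + L\right)\right) = -632 - 4 L \left(-184 + C\right) \left(208 + L\right)$)
$R + M{\left(V,184 \right)} = 15245 - \left(2603128 - 2602496\right) = 15245 - \left(-212072 + 212704\right) = 15245 - 632 = 14613$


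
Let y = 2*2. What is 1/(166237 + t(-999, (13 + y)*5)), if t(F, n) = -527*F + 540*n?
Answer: 1/738610 ≈ 1.3539e-6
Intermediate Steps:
y = 4
1/(166237 + t(-999, (13 + y)*5)) = 1/(166237 + (-527*(-999) + 540*((13 + 4)*5))) = 1/(166237 + (526473 + 540*(17*5))) = 1/(166237 + (526473 + 540*85)) = 1/(166237 + (526473 + 45900)) = 1/(166237 + 572373) = 1/738610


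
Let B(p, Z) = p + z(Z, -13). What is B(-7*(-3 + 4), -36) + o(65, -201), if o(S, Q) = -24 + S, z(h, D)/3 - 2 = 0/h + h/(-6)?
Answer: 58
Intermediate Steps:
z(h, D) = 6 - h/2 (z(h, D) = 6 + 3*(0/h + h/(-6)) = 6 + 3*(0 + h*(-⅙)) = 6 + 3*(0 - h/6) = 6 + 3*(-h/6) = 6 - h/2)
B(p, Z) = 6 + p - Z/2 (B(p, Z) = p + (6 - Z/2) = 6 + p - Z/2)
B(-7*(-3 + 4), -36) + o(65, -201) = (6 - 7*(-3 + 4) - ½*(-36)) + (-24 + 65) = (6 - 7*1 + 18) + 41 = (6 - 7 + 18) + 41 = 17 + 41 = 58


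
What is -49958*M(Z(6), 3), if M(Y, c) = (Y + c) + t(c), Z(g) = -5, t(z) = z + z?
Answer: -199832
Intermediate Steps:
t(z) = 2*z
M(Y, c) = Y + 3*c (M(Y, c) = (Y + c) + 2*c = Y + 3*c)
-49958*M(Z(6), 3) = -49958*(-5 + 3*3) = -49958*(-5 + 9) = -49958*4 = -199832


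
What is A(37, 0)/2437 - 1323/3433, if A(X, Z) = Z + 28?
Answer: -3128027/8366221 ≈ -0.37389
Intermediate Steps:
A(X, Z) = 28 + Z
A(37, 0)/2437 - 1323/3433 = (28 + 0)/2437 - 1323/3433 = 28*(1/2437) - 1323*1/3433 = 28/2437 - 1323/3433 = -3128027/8366221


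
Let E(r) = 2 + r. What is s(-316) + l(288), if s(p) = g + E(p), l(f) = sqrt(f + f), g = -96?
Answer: -386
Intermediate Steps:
l(f) = sqrt(2)*sqrt(f) (l(f) = sqrt(2*f) = sqrt(2)*sqrt(f))
s(p) = -94 + p (s(p) = -96 + (2 + p) = -94 + p)
s(-316) + l(288) = (-94 - 316) + sqrt(2)*sqrt(288) = -410 + sqrt(2)*(12*sqrt(2)) = -410 + 24 = -386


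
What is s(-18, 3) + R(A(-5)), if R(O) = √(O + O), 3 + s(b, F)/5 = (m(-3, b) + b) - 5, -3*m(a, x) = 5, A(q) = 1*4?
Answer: -415/3 + 2*√2 ≈ -135.50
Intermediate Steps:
A(q) = 4
m(a, x) = -5/3 (m(a, x) = -⅓*5 = -5/3)
s(b, F) = -145/3 + 5*b (s(b, F) = -15 + 5*((-5/3 + b) - 5) = -15 + 5*(-20/3 + b) = -15 + (-100/3 + 5*b) = -145/3 + 5*b)
R(O) = √2*√O (R(O) = √(2*O) = √2*√O)
s(-18, 3) + R(A(-5)) = (-145/3 + 5*(-18)) + √2*√4 = (-145/3 - 90) + √2*2 = -415/3 + 2*√2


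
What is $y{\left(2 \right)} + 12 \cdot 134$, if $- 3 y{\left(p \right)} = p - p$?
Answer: $1608$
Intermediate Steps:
$y{\left(p \right)} = 0$ ($y{\left(p \right)} = - \frac{p - p}{3} = \left(- \frac{1}{3}\right) 0 = 0$)
$y{\left(2 \right)} + 12 \cdot 134 = 0 + 12 \cdot 134 = 0 + 1608 = 1608$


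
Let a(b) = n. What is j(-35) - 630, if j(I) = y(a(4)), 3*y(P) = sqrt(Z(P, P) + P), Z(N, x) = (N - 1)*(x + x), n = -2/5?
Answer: -630 + sqrt(2)/5 ≈ -629.72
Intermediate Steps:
n = -2/5 (n = -2*1/5 = -2/5 ≈ -0.40000)
Z(N, x) = 2*x*(-1 + N) (Z(N, x) = (-1 + N)*(2*x) = 2*x*(-1 + N))
a(b) = -2/5
y(P) = sqrt(P + 2*P*(-1 + P))/3 (y(P) = sqrt(2*P*(-1 + P) + P)/3 = sqrt(P + 2*P*(-1 + P))/3)
j(I) = sqrt(2)/5 (j(I) = sqrt(-2*(-1 + 2*(-2/5))/5)/3 = sqrt(-2*(-1 - 4/5)/5)/3 = sqrt(-2/5*(-9/5))/3 = sqrt(18/25)/3 = (3*sqrt(2)/5)/3 = sqrt(2)/5)
j(-35) - 630 = sqrt(2)/5 - 630 = -630 + sqrt(2)/5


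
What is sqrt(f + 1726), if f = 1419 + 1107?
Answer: 2*sqrt(1063) ≈ 65.207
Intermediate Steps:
f = 2526
sqrt(f + 1726) = sqrt(2526 + 1726) = sqrt(4252) = 2*sqrt(1063)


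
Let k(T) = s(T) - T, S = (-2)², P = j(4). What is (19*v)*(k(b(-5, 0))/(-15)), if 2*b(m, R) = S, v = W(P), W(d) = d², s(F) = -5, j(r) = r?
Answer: 2128/15 ≈ 141.87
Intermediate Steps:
P = 4
S = 4
v = 16 (v = 4² = 16)
b(m, R) = 2 (b(m, R) = (½)*4 = 2)
k(T) = -5 - T
(19*v)*(k(b(-5, 0))/(-15)) = (19*16)*((-5 - 1*2)/(-15)) = 304*((-5 - 2)*(-1/15)) = 304*(-7*(-1/15)) = 304*(7/15) = 2128/15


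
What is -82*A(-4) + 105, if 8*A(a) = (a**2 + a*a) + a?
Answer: -182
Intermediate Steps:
A(a) = a**2/4 + a/8 (A(a) = ((a**2 + a*a) + a)/8 = ((a**2 + a**2) + a)/8 = (2*a**2 + a)/8 = (a + 2*a**2)/8 = a**2/4 + a/8)
-82*A(-4) + 105 = -41*(-4)*(1 + 2*(-4))/4 + 105 = -41*(-4)*(1 - 8)/4 + 105 = -41*(-4)*(-7)/4 + 105 = -82*7/2 + 105 = -287 + 105 = -182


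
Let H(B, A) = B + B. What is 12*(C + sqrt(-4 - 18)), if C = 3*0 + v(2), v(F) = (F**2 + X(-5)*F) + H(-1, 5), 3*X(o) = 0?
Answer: 24 + 12*I*sqrt(22) ≈ 24.0 + 56.285*I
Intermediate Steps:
H(B, A) = 2*B
X(o) = 0 (X(o) = (1/3)*0 = 0)
v(F) = -2 + F**2 (v(F) = (F**2 + 0*F) + 2*(-1) = (F**2 + 0) - 2 = F**2 - 2 = -2 + F**2)
C = 2 (C = 3*0 + (-2 + 2**2) = 0 + (-2 + 4) = 0 + 2 = 2)
12*(C + sqrt(-4 - 18)) = 12*(2 + sqrt(-4 - 18)) = 12*(2 + sqrt(-22)) = 12*(2 + I*sqrt(22)) = 24 + 12*I*sqrt(22)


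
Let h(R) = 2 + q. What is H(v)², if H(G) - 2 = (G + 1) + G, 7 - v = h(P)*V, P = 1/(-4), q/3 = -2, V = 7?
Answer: 5329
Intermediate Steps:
q = -6 (q = 3*(-2) = -6)
P = -¼ ≈ -0.25000
h(R) = -4 (h(R) = 2 - 6 = -4)
v = 35 (v = 7 - (-4)*7 = 7 - 1*(-28) = 7 + 28 = 35)
H(G) = 3 + 2*G (H(G) = 2 + ((G + 1) + G) = 2 + ((1 + G) + G) = 2 + (1 + 2*G) = 3 + 2*G)
H(v)² = (3 + 2*35)² = (3 + 70)² = 73² = 5329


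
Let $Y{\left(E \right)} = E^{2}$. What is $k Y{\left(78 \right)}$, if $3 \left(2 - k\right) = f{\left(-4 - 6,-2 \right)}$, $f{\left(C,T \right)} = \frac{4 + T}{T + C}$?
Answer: $12506$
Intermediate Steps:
$f{\left(C,T \right)} = \frac{4 + T}{C + T}$
$k = \frac{37}{18}$ ($k = 2 - \frac{\frac{1}{\left(-4 - 6\right) - 2} \left(4 - 2\right)}{3} = 2 - \frac{\frac{1}{\left(-4 - 6\right) - 2} \cdot 2}{3} = 2 - \frac{\frac{1}{-10 - 2} \cdot 2}{3} = 2 - \frac{\frac{1}{-12} \cdot 2}{3} = 2 - \frac{\left(- \frac{1}{12}\right) 2}{3} = 2 - - \frac{1}{18} = 2 + \frac{1}{18} = \frac{37}{18} \approx 2.0556$)
$k Y{\left(78 \right)} = \frac{37 \cdot 78^{2}}{18} = \frac{37}{18} \cdot 6084 = 12506$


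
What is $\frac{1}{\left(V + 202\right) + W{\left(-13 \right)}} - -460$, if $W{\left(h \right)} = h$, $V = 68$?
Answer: $\frac{118221}{257} \approx 460.0$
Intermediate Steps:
$\frac{1}{\left(V + 202\right) + W{\left(-13 \right)}} - -460 = \frac{1}{\left(68 + 202\right) - 13} - -460 = \frac{1}{270 - 13} + 460 = \frac{1}{257} + 460 = \frac{118221}{257}$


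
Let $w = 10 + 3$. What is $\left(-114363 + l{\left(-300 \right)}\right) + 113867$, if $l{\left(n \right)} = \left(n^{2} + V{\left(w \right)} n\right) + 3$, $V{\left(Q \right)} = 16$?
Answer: $84707$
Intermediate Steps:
$w = 13$
$l{\left(n \right)} = 3 + n^{2} + 16 n$ ($l{\left(n \right)} = \left(n^{2} + 16 n\right) + 3 = 3 + n^{2} + 16 n$)
$\left(-114363 + l{\left(-300 \right)}\right) + 113867 = \left(-114363 + \left(3 + \left(-300\right)^{2} + 16 \left(-300\right)\right)\right) + 113867 = \left(-114363 + \left(3 + 90000 - 4800\right)\right) + 113867 = \left(-114363 + 85203\right) + 113867 = -29160 + 113867 = 84707$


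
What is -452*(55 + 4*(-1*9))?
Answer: -8588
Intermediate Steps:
-452*(55 + 4*(-1*9)) = -452*(55 + 4*(-9)) = -452*(55 - 36) = -452*19 = -8588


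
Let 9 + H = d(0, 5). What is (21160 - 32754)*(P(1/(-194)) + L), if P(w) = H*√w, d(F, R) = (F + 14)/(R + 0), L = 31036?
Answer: -359831384 + 179707*I*√194/485 ≈ -3.5983e+8 + 5160.9*I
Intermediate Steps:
d(F, R) = (14 + F)/R
H = -31/5 (H = -9 + (14 + 0)/5 = -9 + (⅕)*14 = -9 + 14/5 = -31/5 ≈ -6.2000)
P(w) = -31*√w/5
(21160 - 32754)*(P(1/(-194)) + L) = (21160 - 32754)*(-31*I*√194/194/5 + 31036) = -11594*(-31*I*√194/970 + 31036) = -11594*(31036 - 31*I*√194/970) = -359831384 + 179707*I*√194/485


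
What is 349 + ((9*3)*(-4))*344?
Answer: -36803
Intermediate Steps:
349 + ((9*3)*(-4))*344 = 349 + (27*(-4))*344 = 349 - 108*344 = 349 - 37152 = -36803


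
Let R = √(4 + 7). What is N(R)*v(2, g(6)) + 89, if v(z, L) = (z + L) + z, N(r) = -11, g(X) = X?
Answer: -21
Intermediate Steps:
R = √11 ≈ 3.3166
v(z, L) = L + 2*z (v(z, L) = (L + z) + z = L + 2*z)
N(R)*v(2, g(6)) + 89 = -11*(6 + 2*2) + 89 = -11*(6 + 4) + 89 = -11*10 + 89 = -110 + 89 = -21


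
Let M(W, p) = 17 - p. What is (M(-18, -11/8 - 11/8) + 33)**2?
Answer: 44521/16 ≈ 2782.6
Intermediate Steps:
(M(-18, -11/8 - 11/8) + 33)**2 = ((17 - (-11/8 - 11/8)) + 33)**2 = ((17 - 1*(-11/4)) + 33)**2 = ((17 + 11/4) + 33)**2 = (79/4 + 33)**2 = (211/4)**2 = 44521/16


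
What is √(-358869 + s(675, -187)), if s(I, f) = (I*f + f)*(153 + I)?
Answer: I*√105028005 ≈ 10248.0*I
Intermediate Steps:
s(I, f) = (153 + I)*(f + I*f) (s(I, f) = (f + I*f)*(153 + I) = (153 + I)*(f + I*f))
√(-358869 + s(675, -187)) = √(-358869 - 187*(153 + 675² + 154*675)) = √(-358869 - 187*(153 + 455625 + 103950)) = √(-358869 - 187*559728) = √(-358869 - 104669136) = √(-105028005) = I*√105028005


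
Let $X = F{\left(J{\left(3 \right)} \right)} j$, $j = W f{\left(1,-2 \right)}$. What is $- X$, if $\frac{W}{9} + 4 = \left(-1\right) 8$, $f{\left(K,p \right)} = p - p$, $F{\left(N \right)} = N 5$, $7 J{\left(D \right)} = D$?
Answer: $0$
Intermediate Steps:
$J{\left(D \right)} = \frac{D}{7}$
$F{\left(N \right)} = 5 N$
$f{\left(K,p \right)} = 0$
$W = -108$ ($W = -36 + 9 \left(\left(-1\right) 8\right) = -36 + 9 \left(-8\right) = -36 - 72 = -108$)
$j = 0$ ($j = \left(-108\right) 0 = 0$)
$X = 0$ ($X = 5 \cdot \frac{1}{7} \cdot 3 \cdot 0 = 5 \cdot \frac{3}{7} \cdot 0 = \frac{15}{7} \cdot 0 = 0$)
$- X = \left(-1\right) 0 = 0$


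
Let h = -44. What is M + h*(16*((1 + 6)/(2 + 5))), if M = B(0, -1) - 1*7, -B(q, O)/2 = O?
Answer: -709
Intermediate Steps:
B(q, O) = -2*O
M = -5 (M = -2*(-1) - 1*7 = 2 - 7 = -5)
M + h*(16*((1 + 6)/(2 + 5))) = -5 - 704*(1 + 6)/(2 + 5) = -5 - 704*7/7 = -5 - 704*7*(⅐) = -5 - 704 = -709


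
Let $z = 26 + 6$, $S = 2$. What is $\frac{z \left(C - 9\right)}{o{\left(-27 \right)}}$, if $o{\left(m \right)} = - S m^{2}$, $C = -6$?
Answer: $\frac{80}{243} \approx 0.32922$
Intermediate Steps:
$o{\left(m \right)} = - 2 m^{2}$ ($o{\left(m \right)} = \left(-1\right) 2 m^{2} = - 2 m^{2}$)
$z = 32$
$\frac{z \left(C - 9\right)}{o{\left(-27 \right)}} = \frac{32 \left(-6 - 9\right)}{\left(-2\right) \left(-27\right)^{2}} = \frac{32 \left(-15\right)}{\left(-2\right) 729} = - \frac{480}{-1458} = \left(-480\right) \left(- \frac{1}{1458}\right) = \frac{80}{243}$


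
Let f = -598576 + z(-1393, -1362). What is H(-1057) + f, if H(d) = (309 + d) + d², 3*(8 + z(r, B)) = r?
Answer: 1552358/3 ≈ 5.1745e+5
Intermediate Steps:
z(r, B) = -8 + r/3
H(d) = 309 + d + d²
f = -1797145/3 (f = -598576 + (-8 + (⅓)*(-1393)) = -598576 + (-8 - 1393/3) = -598576 - 1417/3 = -1797145/3 ≈ -5.9905e+5)
H(-1057) + f = (309 - 1057 + (-1057)²) - 1797145/3 = (309 - 1057 + 1117249) - 1797145/3 = 1116501 - 1797145/3 = 1552358/3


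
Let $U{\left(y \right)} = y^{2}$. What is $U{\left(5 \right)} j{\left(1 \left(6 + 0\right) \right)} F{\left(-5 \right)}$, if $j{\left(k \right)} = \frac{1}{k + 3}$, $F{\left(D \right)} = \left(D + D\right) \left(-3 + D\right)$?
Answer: $\frac{2000}{9} \approx 222.22$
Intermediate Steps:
$F{\left(D \right)} = 2 D \left(-3 + D\right)$
$j{\left(k \right)} = \frac{1}{3 + k}$
$U{\left(5 \right)} j{\left(1 \left(6 + 0\right) \right)} F{\left(-5 \right)} = \frac{5^{2}}{3 + 1 \left(6 + 0\right)} 2 \left(-5\right) \left(-3 - 5\right) = \frac{25}{3 + 1 \cdot 6} \cdot 2 \left(-5\right) \left(-8\right) = \frac{25}{3 + 6} \cdot 80 = \frac{25}{9} \cdot 80 = \frac{2000}{9}$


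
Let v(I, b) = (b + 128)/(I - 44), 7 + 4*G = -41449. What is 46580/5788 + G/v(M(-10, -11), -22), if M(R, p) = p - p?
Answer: 330544761/76691 ≈ 4310.1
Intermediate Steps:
G = -10364 (G = -7/4 + (¼)*(-41449) = -7/4 - 41449/4 = -10364)
M(R, p) = 0
v(I, b) = (128 + b)/(-44 + I)
46580/5788 + G/v(M(-10, -11), -22) = 46580/5788 - 10364*(-44 + 0)/(128 - 22) = 46580*(1/5788) - 10364/(106/(-44)) = 11645/1447 - 10364/((-1/44*106)) = 11645/1447 - 10364/(-53/22) = 11645/1447 - 10364*(-22/53) = 11645/1447 + 228008/53 = 330544761/76691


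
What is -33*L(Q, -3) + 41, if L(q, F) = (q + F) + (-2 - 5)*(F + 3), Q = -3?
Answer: 239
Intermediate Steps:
L(q, F) = -21 + q - 6*F (L(q, F) = (F + q) - 7*(3 + F) = (F + q) + (-21 - 7*F) = -21 + q - 6*F)
-33*L(Q, -3) + 41 = -33*(-21 - 3 - 6*(-3)) + 41 = -33*(-21 - 3 + 18) + 41 = -33*(-6) + 41 = 198 + 41 = 239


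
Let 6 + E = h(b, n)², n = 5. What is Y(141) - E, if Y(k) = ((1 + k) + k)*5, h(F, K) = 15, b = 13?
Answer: 1196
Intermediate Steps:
Y(k) = 5 + 10*k (Y(k) = (1 + 2*k)*5 = 5 + 10*k)
E = 219 (E = -6 + 15² = -6 + 225 = 219)
Y(141) - E = (5 + 10*141) - 1*219 = (5 + 1410) - 219 = 1415 - 219 = 1196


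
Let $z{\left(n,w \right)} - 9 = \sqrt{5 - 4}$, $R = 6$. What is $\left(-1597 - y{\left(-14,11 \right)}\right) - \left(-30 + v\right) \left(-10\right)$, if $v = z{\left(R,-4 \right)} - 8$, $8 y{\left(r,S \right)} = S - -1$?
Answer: $- \frac{3757}{2} \approx -1878.5$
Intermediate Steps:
$y{\left(r,S \right)} = \frac{1}{8} + \frac{S}{8}$ ($y{\left(r,S \right)} = \frac{S - -1}{8} = \frac{S + 1}{8} = \frac{1 + S}{8} = \frac{1}{8} + \frac{S}{8}$)
$z{\left(n,w \right)} = 10$ ($z{\left(n,w \right)} = 9 + \sqrt{5 - 4} = 9 + \sqrt{1} = 9 + 1 = 10$)
$v = 2$ ($v = 10 - 8 = 2$)
$\left(-1597 - y{\left(-14,11 \right)}\right) - \left(-30 + v\right) \left(-10\right) = \left(-1597 - \left(\frac{1}{8} + \frac{1}{8} \cdot 11\right)\right) - \left(-30 + 2\right) \left(-10\right) = \left(-1597 - \left(\frac{1}{8} + \frac{11}{8}\right)\right) - \left(-28\right) \left(-10\right) = \left(-1597 - \frac{3}{2}\right) - 280 = - \frac{3197}{2} - 280 = - \frac{3757}{2}$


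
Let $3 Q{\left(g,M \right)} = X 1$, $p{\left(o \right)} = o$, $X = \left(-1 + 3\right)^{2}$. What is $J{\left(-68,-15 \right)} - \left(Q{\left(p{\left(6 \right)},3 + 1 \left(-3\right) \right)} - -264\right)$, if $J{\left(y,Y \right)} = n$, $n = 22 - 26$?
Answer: $- \frac{808}{3} \approx -269.33$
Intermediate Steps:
$X = 4$ ($X = 2^{2} = 4$)
$Q{\left(g,M \right)} = \frac{4}{3}$ ($Q{\left(g,M \right)} = \frac{4 \cdot 1}{3} = \frac{1}{3} \cdot 4 = \frac{4}{3}$)
$n = -4$ ($n = 22 - 26 = -4$)
$J{\left(y,Y \right)} = -4$
$J{\left(-68,-15 \right)} - \left(Q{\left(p{\left(6 \right)},3 + 1 \left(-3\right) \right)} - -264\right) = -4 - \left(\frac{4}{3} - -264\right) = -4 - \left(\frac{4}{3} + 264\right) = -4 - \frac{796}{3} = - \frac{808}{3}$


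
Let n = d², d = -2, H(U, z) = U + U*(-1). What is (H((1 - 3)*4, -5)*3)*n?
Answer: 0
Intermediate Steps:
H(U, z) = 0 (H(U, z) = U - U = 0)
n = 4 (n = (-2)² = 4)
(H((1 - 3)*4, -5)*3)*n = (0*3)*4 = 0*4 = 0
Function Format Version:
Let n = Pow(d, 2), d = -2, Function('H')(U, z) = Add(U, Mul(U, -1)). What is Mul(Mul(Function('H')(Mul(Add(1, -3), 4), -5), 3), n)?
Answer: 0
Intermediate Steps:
Function('H')(U, z) = 0 (Function('H')(U, z) = Add(U, Mul(-1, U)) = 0)
n = 4 (n = Pow(-2, 2) = 4)
Mul(Mul(Function('H')(Mul(Add(1, -3), 4), -5), 3), n) = Mul(Mul(0, 3), 4) = Mul(0, 4) = 0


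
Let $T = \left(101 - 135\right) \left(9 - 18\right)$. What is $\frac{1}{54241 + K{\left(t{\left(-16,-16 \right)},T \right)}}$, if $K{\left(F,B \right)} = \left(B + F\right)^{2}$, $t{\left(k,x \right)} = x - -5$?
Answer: $\frac{1}{141266} \approx 7.0788 \cdot 10^{-6}$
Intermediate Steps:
$T = 306$ ($T = \left(-34\right) \left(-9\right) = 306$)
$t{\left(k,x \right)} = 5 + x$ ($t{\left(k,x \right)} = x + 5 = 5 + x$)
$\frac{1}{54241 + K{\left(t{\left(-16,-16 \right)},T \right)}} = \frac{1}{54241 + \left(306 + \left(5 - 16\right)\right)^{2}} = \frac{1}{54241 + \left(306 - 11\right)^{2}} = \frac{1}{54241 + 295^{2}} = \frac{1}{54241 + 87025} = \frac{1}{141266}$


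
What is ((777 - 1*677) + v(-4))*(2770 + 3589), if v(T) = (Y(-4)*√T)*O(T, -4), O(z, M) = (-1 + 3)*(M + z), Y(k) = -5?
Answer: 635900 + 1017440*I ≈ 6.359e+5 + 1.0174e+6*I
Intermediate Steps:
O(z, M) = 2*M + 2*z (O(z, M) = 2*(M + z) = 2*M + 2*z)
v(T) = -5*√T*(-8 + 2*T) (v(T) = (-5*√T)*(2*(-4) + 2*T) = (-5*√T)*(-8 + 2*T) = -5*√T*(-8 + 2*T))
((777 - 1*677) + v(-4))*(2770 + 3589) = ((777 - 1*677) + 10*√(-4)*(4 - 1*(-4)))*(2770 + 3589) = ((777 - 677) + 10*(2*I)*(4 + 4))*6359 = (100 + 10*(2*I)*8)*6359 = (100 + 160*I)*6359 = 635900 + 1017440*I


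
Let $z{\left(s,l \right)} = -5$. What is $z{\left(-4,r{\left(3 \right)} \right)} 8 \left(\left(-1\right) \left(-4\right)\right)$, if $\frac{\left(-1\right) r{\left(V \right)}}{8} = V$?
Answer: $-160$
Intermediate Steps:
$r{\left(V \right)} = - 8 V$
$z{\left(-4,r{\left(3 \right)} \right)} 8 \left(\left(-1\right) \left(-4\right)\right) = - 5 \cdot 8 \left(\left(-1\right) \left(-4\right)\right) = - 5 \cdot 8 \cdot 4 = \left(-5\right) 32 = -160$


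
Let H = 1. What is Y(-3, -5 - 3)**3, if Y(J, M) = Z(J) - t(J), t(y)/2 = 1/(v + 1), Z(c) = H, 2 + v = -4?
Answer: 343/125 ≈ 2.7440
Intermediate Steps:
v = -6 (v = -2 - 4 = -6)
Z(c) = 1
t(y) = -2/5 (t(y) = 2/(-6 + 1) = 2/(-5) = 2*(-1/5) = -2/5)
Y(J, M) = 7/5 (Y(J, M) = 1 - 1*(-2/5) = 1 + 2/5 = 7/5)
Y(-3, -5 - 3)**3 = (7/5)**3 = 343/125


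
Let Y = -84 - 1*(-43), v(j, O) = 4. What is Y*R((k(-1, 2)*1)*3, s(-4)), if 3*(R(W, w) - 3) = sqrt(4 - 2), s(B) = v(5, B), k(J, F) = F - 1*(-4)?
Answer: -123 - 41*sqrt(2)/3 ≈ -142.33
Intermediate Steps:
k(J, F) = 4 + F (k(J, F) = F + 4 = 4 + F)
s(B) = 4
R(W, w) = 3 + sqrt(2)/3 (R(W, w) = 3 + sqrt(4 - 2)/3 = 3 + sqrt(2)/3)
Y = -41 (Y = -84 + 43 = -41)
Y*R((k(-1, 2)*1)*3, s(-4)) = -41*(3 + sqrt(2)/3) = -123 - 41*sqrt(2)/3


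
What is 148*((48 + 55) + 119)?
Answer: 32856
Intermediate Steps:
148*((48 + 55) + 119) = 148*(103 + 119) = 148*222 = 32856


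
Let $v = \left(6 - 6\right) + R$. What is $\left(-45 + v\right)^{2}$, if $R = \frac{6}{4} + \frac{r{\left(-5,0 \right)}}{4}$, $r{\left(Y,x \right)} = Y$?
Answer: $\frac{32041}{16} \approx 2002.6$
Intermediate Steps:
$R = \frac{1}{4}$ ($R = \frac{6}{4} - \frac{5}{4} = 6 \cdot \frac{1}{4} - \frac{5}{4} = \frac{3}{2} - \frac{5}{4} = \frac{1}{4} \approx 0.25$)
$v = \frac{1}{4}$ ($v = \left(6 - 6\right) + \frac{1}{4} = 0 + \frac{1}{4} = \frac{1}{4} \approx 0.25$)
$\left(-45 + v\right)^{2} = \left(-45 + \frac{1}{4}\right)^{2} = \left(- \frac{179}{4}\right)^{2} = \frac{32041}{16}$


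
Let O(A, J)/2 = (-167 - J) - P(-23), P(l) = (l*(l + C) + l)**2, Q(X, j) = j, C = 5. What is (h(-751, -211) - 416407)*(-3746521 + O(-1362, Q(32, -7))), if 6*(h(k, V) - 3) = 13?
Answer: 10125067913833/6 ≈ 1.6875e+12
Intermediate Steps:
h(k, V) = 31/6 (h(k, V) = 3 + (1/6)*13 = 3 + 13/6 = 31/6)
P(l) = (l + l*(5 + l))**2 (P(l) = (l*(l + 5) + l)**2 = (l*(5 + l) + l)**2 = (l + l*(5 + l))**2)
O(A, J) = -306096 - 2*J (O(A, J) = 2*((-167 - J) - (-23)**2*(6 - 23)**2) = 2*((-167 - J) - 529*(-17)**2) = 2*((-167 - J) - 529*289) = 2*((-167 - J) - 1*152881) = 2*((-167 - J) - 152881) = 2*(-153048 - J) = -306096 - 2*J)
(h(-751, -211) - 416407)*(-3746521 + O(-1362, Q(32, -7))) = (31/6 - 416407)*(-3746521 + (-306096 - 2*(-7))) = -2498411*(-3746521 + (-306096 + 14))/6 = -2498411*(-3746521 - 306082)/6 = -2498411/6*(-4052603) = 10125067913833/6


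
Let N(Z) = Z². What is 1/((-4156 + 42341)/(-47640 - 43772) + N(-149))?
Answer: 91412/2029399627 ≈ 4.5044e-5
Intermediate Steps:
1/((-4156 + 42341)/(-47640 - 43772) + N(-149)) = 1/((-4156 + 42341)/(-47640 - 43772) + (-149)²) = 1/(38185/(-91412) + 22201) = 1/(38185*(-1/91412) + 22201) = 1/(-38185/91412 + 22201) = 1/(2029399627/91412) = 91412/2029399627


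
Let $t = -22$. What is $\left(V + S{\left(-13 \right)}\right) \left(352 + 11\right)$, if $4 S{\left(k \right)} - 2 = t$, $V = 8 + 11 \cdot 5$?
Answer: $21054$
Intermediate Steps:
$V = 63$ ($V = 8 + 55 = 63$)
$S{\left(k \right)} = -5$ ($S{\left(k \right)} = \frac{1}{2} + \frac{1}{4} \left(-22\right) = \frac{1}{2} - \frac{11}{2} = -5$)
$\left(V + S{\left(-13 \right)}\right) \left(352 + 11\right) = \left(63 - 5\right) \left(352 + 11\right) = 58 \cdot 363 = 21054$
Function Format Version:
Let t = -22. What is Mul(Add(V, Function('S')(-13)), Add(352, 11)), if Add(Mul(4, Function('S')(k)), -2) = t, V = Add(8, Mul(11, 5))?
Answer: 21054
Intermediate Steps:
V = 63 (V = Add(8, 55) = 63)
Function('S')(k) = -5 (Function('S')(k) = Add(Rational(1, 2), Mul(Rational(1, 4), -22)) = Add(Rational(1, 2), Rational(-11, 2)) = -5)
Mul(Add(V, Function('S')(-13)), Add(352, 11)) = Mul(Add(63, -5), Add(352, 11)) = Mul(58, 363) = 21054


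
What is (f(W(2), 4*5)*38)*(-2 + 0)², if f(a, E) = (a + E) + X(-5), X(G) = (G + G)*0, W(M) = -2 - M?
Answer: 2432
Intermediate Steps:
X(G) = 0 (X(G) = (2*G)*0 = 0)
f(a, E) = E + a (f(a, E) = (a + E) + 0 = (E + a) + 0 = E + a)
(f(W(2), 4*5)*38)*(-2 + 0)² = ((4*5 + (-2 - 1*2))*38)*(-2 + 0)² = ((20 + (-2 - 2))*38)*(-2)² = ((20 - 4)*38)*4 = (16*38)*4 = 608*4 = 2432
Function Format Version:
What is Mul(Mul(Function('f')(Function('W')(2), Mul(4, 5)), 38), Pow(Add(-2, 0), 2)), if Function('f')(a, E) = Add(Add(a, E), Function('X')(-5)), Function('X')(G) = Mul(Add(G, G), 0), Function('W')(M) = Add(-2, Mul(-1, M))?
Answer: 2432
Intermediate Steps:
Function('X')(G) = 0 (Function('X')(G) = Mul(Mul(2, G), 0) = 0)
Function('f')(a, E) = Add(E, a) (Function('f')(a, E) = Add(Add(a, E), 0) = Add(Add(E, a), 0) = Add(E, a))
Mul(Mul(Function('f')(Function('W')(2), Mul(4, 5)), 38), Pow(Add(-2, 0), 2)) = Mul(Mul(Add(Mul(4, 5), Add(-2, Mul(-1, 2))), 38), Pow(Add(-2, 0), 2)) = Mul(Mul(Add(20, Add(-2, -2)), 38), Pow(-2, 2)) = Mul(Mul(Add(20, -4), 38), 4) = Mul(Mul(16, 38), 4) = Mul(608, 4) = 2432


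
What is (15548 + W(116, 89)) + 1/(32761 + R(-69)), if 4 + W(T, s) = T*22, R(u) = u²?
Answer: 678998113/37522 ≈ 18096.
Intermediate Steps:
W(T, s) = -4 + 22*T (W(T, s) = -4 + T*22 = -4 + 22*T)
(15548 + W(116, 89)) + 1/(32761 + R(-69)) = (15548 + (-4 + 22*116)) + 1/(32761 + (-69)²) = (15548 + (-4 + 2552)) + 1/(32761 + 4761) = (15548 + 2548) + 1/37522 = 18096 + 1/37522 = 678998113/37522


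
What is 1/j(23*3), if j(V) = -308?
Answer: -1/308 ≈ -0.0032468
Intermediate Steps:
1/j(23*3) = 1/(-308) = -1/308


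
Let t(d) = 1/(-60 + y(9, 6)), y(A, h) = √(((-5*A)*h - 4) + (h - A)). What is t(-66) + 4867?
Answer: 18869299/3877 - I*√277/3877 ≈ 4867.0 - 0.0042928*I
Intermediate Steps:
y(A, h) = √(-4 + h - A - 5*A*h) (y(A, h) = √((-5*A*h - 4) + (h - A)) = √((-4 - 5*A*h) + (h - A)) = √(-4 + h - A - 5*A*h))
t(d) = 1/(-60 + I*√277) (t(d) = 1/(-60 + √(-4 + 6 - 1*9 - 5*9*6)) = 1/(-60 + √(-4 + 6 - 9 - 270)) = 1/(-60 + √(-277)) = 1/(-60 + I*√277))
t(-66) + 4867 = (-60/3877 - I*√277/3877) + 4867 = 18869299/3877 - I*√277/3877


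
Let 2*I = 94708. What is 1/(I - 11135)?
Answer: 1/36219 ≈ 2.7610e-5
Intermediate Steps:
I = 47354 (I = (½)*94708 = 47354)
1/(I - 11135) = 1/(47354 - 11135) = 1/36219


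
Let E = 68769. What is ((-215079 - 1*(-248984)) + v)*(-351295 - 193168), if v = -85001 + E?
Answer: -9622294599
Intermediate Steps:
v = -16232 (v = -85001 + 68769 = -16232)
((-215079 - 1*(-248984)) + v)*(-351295 - 193168) = ((-215079 - 1*(-248984)) - 16232)*(-351295 - 193168) = ((-215079 + 248984) - 16232)*(-544463) = (33905 - 16232)*(-544463) = 17673*(-544463) = -9622294599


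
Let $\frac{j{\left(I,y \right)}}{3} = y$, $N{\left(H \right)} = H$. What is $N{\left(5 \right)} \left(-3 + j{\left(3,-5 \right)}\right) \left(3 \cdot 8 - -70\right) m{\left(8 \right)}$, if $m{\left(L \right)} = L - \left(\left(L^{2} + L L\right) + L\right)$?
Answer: $1082880$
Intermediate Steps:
$j{\left(I,y \right)} = 3 y$
$m{\left(L \right)} = - 2 L^{2}$ ($m{\left(L \right)} = L - \left(\left(L^{2} + L^{2}\right) + L\right) = L - \left(2 L^{2} + L\right) = L - \left(L + 2 L^{2}\right) = - 2 L^{2}$)
$N{\left(5 \right)} \left(-3 + j{\left(3,-5 \right)}\right) \left(3 \cdot 8 - -70\right) m{\left(8 \right)} = 5 \left(-3 + 3 \left(-5\right)\right) \left(3 \cdot 8 - -70\right) \left(- 2 \cdot 8^{2}\right) = 5 \left(-3 - 15\right) \left(24 + 70\right) \left(\left(-2\right) 64\right) = 5 \left(-18\right) 94 \left(-128\right) = \left(-90\right) 94 \left(-128\right) = \left(-8460\right) \left(-128\right) = 1082880$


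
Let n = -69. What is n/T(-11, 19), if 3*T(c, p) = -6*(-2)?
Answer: -69/4 ≈ -17.250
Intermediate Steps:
T(c, p) = 4 (T(c, p) = (-6*(-2))/3 = (1/3)*12 = 4)
n/T(-11, 19) = -69/4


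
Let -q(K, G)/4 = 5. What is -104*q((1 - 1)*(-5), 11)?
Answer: 2080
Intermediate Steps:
q(K, G) = -20 (q(K, G) = -4*5 = -20)
-104*q((1 - 1)*(-5), 11) = -104*(-20) = 2080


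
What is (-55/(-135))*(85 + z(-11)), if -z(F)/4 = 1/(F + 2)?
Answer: 8459/243 ≈ 34.811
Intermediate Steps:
z(F) = -4/(2 + F) (z(F) = -4/(F + 2) = -4/(2 + F))
(-55/(-135))*(85 + z(-11)) = (-55/(-135))*(85 - 4/(2 - 11)) = (-55*(-1/135))*(85 - 4/(-9)) = 11*(85 - 4*(-⅑))/27 = 11*(85 + 4/9)/27 = (11/27)*(769/9) = 8459/243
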